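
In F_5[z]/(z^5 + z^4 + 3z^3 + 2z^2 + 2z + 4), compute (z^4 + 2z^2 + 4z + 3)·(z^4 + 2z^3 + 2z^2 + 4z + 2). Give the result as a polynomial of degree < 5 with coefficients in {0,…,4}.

z^4 + 3z^2 + z + 3

Multiply in F_5[z]: (z^4 + 2z^2 + 4z + 3)·(z^4 + 2z^3 + 2z^2 + 4z + 2) = z^8 + 2z^7 + 4z^6 + 2z^5 + 2z^4 + 2z^3 + z^2 + 1.
Reduce using z^5 ≡ 4z^4 + 2z^3 + 3z^2 + 3z + 1 (mod z^5 + z^4 + 3z^3 + 2z^2 + 2z + 4).
Reduced: z^4 + 3z^2 + z + 3.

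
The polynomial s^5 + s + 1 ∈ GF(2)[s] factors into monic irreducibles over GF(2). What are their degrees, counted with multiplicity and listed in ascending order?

2, 3

Write g(s) = s^5 + s + 1.
Roots in GF(2): g(0) = 1; g(1) = 1.
Complete factorization: g(s) = (s^2 + s + 1)·(s^3 + s^2 + 1).
Factor degrees with multiplicity: 2 + 3 = 5.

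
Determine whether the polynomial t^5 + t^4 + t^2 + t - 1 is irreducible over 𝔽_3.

No

Write h(t) = t^5 + t^4 + t^2 + t - 1.
Check for roots in 𝔽_3: h(0) = 2; h(1) = 0 → root; h(2) = 2.
h(1) = 0, so (t − 1) divides h(t); h is reducible.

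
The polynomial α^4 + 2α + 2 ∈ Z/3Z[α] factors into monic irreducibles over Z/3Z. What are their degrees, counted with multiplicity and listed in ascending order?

Write h(α) = α^4 + 2α + 2.
Roots in Z/3Z: h(0) = 2; h(1) = 2; h(2) = 1.
Complete factorization: h(α) = (α^4 + 2α + 2).
Factor degrees with multiplicity: 4 = 4.

4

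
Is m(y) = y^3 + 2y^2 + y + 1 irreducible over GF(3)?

Check for roots in GF(3): m(0) = 1; m(1) = 2; m(2) = 1.
No roots. A degree-3 polynomial over a field with no linear factor is irreducible.

Yes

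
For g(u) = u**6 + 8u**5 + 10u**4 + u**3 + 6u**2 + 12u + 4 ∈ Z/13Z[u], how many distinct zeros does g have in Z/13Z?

1

Evaluate at each of the 13 elements of Z/13Z:
g(0) = 4; g(1) = 3; g(2) = 7; g(3) = 3; g(4) = 6; g(5) = 11; g(6) = 2; g(7) = 5; g(8) = 3; g(9) = 12; g(10) = 6; g(11) = 3; g(12) = 0 → root.
Roots: {12}.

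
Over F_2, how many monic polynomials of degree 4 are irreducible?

3

By the necklace-counting formula, N_2(4) = (1/4) Σ_{d|4} μ(4/d)·2^d.
Divisors of 4: 1, 2, 4; μ(4/d) for each: 0, -1, 1.
Σ = − 2^2 + 2^4 = 12.
N = 12/4 = 3.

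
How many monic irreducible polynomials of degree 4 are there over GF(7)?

The number of monic irreducibles of degree 4 over GF(7) is (1/4)·Σ_{d∣4} μ(4/d) 7^d.
Divisors of 4: 1, 2, 4; μ(4/d) for each: 0, -1, 1.
Σ = − 7^2 + 7^4 = 2352.
N = 2352/4 = 588.

588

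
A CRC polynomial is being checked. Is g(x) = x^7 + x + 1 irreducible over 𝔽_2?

Check for roots in 𝔽_2: g(0) = 1; g(1) = 1.
No roots, so no linear factors.
Monic irreducibles of degree 2 over GF(2): x^2 + x + 1.
None of them divide g (all give nonzero remainder).
Monic irreducibles of degree 3 over GF(2): x^3 + x + 1, x^3 + x^2 + 1.
None of them divide g (all give nonzero remainder).
No irreducible factor of degree ≤ 3 exists, so g is irreducible over GF(2).

Yes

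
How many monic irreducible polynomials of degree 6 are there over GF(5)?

The number of monic irreducibles of degree 6 over GF(5) is (1/6)·Σ_{d∣6} μ(6/d) 5^d.
Divisors of 6: 1, 2, 3, 6; μ(6/d) for each: 1, -1, -1, 1.
Σ = 5^1 − 5^2 − 5^3 + 5^6 = 15480.
N = 15480/6 = 2580.

2580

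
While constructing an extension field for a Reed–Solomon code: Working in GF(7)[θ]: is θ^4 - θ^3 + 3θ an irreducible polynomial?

No

Write f(θ) = θ^4 - θ^3 + 3θ.
Check for roots in GF(7): f(0) = 0 → root; f(1) = 3; f(2) = 0 → root; f(3) = 0 → root; f(4) = 1; f(5) = 4; f(6) = 6.
f(0) = 0, so (θ) divides f(θ); f is reducible.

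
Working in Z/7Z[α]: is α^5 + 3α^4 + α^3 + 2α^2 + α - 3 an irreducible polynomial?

Write P(α) = α^5 + 3α^4 + α^3 + 2α^2 + α - 3.
Check for roots in Z/7Z: P(0) = 4; P(1) = 5; P(2) = 4; P(3) = 6; P(4) = 6; P(5) = 4; P(6) = 6.
No roots, so no linear factors.
Degree-2 irreducible divisors: test the 21 monic irreducibles of degree 2 over GF(7).
None of them divide P (all give nonzero remainder).
No irreducible factor of degree ≤ 2 exists, so P is irreducible over GF(7).

Yes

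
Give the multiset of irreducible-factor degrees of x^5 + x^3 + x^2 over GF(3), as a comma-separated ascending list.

1, 1, 1, 2

Write g(x) = x^5 + x^3 + x^2.
Roots in GF(3): g(0) = 0 → root; g(1) = 0 → root; g(2) = 2.
Linear factors from roots: (x), (x + 2).
Complete factorization: g(x) = (x + 2)·(x)^2·(x^2 + x + 2).
Factor degrees with multiplicity: 1 + 1 + 1 + 2 = 5.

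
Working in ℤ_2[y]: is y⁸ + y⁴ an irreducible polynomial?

No

Write f(y) = y⁸ + y⁴.
Check for roots in ℤ_2: f(0) = 0 → root; f(1) = 0 → root.
f(0) = 0, so (y) divides f(y); f is reducible.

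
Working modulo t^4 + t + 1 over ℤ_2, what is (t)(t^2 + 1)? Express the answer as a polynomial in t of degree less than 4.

Multiply in ℤ_2[t]: (t)·(t^2 + 1) = t^3 + t.
Reduced: t^3 + t.

t^3 + t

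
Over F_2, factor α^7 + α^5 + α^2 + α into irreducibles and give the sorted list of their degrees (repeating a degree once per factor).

1, 1, 2, 3

Write g(α) = α^7 + α^5 + α^2 + α.
Roots in F_2: g(0) = 0 → root; g(1) = 0 → root.
Linear factors from roots: (α), (α + 1).
Complete factorization: g(α) = (α)·(α + 1)·(α^2 + α + 1)·(α^3 + α + 1).
Factor degrees with multiplicity: 1 + 1 + 2 + 3 = 7.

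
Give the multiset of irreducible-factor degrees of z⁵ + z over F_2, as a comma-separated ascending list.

1, 1, 1, 1, 1

Write h(z) = z⁵ + z.
Roots in F_2: h(0) = 0 → root; h(1) = 0 → root.
Linear factors from roots: (z), (z + 1).
Complete factorization: h(z) = (z)·(z + 1)^4.
Factor degrees with multiplicity: 1 + 1 + 1 + 1 + 1 = 5.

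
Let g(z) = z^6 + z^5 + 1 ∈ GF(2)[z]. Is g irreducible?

Yes

Check for roots in GF(2): g(0) = 1; g(1) = 1.
No roots, so no linear factors.
Monic irreducibles of degree 2 over GF(2): z^2 + z + 1.
None of them divide g (all give nonzero remainder).
Monic irreducibles of degree 3 over GF(2): z^3 + z + 1, z^3 + z^2 + 1.
None of them divide g (all give nonzero remainder).
No irreducible factor of degree ≤ 3 exists, so g is irreducible over GF(2).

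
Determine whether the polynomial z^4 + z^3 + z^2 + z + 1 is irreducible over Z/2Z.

Write f(z) = z^4 + z^3 + z^2 + z + 1.
Check for roots in Z/2Z: f(0) = 1; f(1) = 1.
No roots, so no linear factors.
Monic irreducibles of degree 2 over GF(2): z^2 + z + 1.
None of them divide f (all give nonzero remainder).
No irreducible factor of degree ≤ 2 exists, so f is irreducible over GF(2).

Yes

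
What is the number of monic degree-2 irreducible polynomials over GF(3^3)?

By the necklace-counting formula, N_27(2) = (1/2) Σ_{d|2} μ(2/d)·27^d.
Divisors of 2: 1, 2; μ(2/d) for each: -1, 1.
Σ = − 27^1 + 27^2 = 702.
N = 702/2 = 351.

351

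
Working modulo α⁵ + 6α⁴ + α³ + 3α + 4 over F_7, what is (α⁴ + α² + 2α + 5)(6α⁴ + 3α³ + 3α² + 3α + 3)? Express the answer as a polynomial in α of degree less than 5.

5α^4 + α^3 + α^2 + α + 1

Multiply in F_7[α]: (α⁴ + α² + 2α + 5)·(6α⁴ + 3α³ + 3α² + 3α + 3) = 6α⁸ + 3α⁷ + 2α⁶ + 4α⁵ + 3α³ + 3α² + 1.
Reduce using α⁵ ≡ α⁴ + 6α³ + 4α + 3 (mod α⁵ + 6α⁴ + α³ + 3α + 4).
Reduced: 5α⁴ + α³ + α² + α + 1.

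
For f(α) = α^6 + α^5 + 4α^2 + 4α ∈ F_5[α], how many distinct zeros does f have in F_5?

5

Evaluate at each of the 5 elements of F_5:
f(0) = 0 → root; f(1) = 0 → root; f(2) = 0 → root; f(3) = 0 → root; f(4) = 0 → root.
Roots: {0, 1, 2, 3, 4}.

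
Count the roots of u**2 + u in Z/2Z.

Write h(u) = u**2 + u.
Evaluate at each of the 2 elements of Z/2Z:
h(0) = 0 → root; h(1) = 0 → root.
Roots: {0, 1}.

2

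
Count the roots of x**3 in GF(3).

Write f(x) = x**3.
Evaluate at each of the 3 elements of GF(3):
f(0) = 0 → root; f(1) = 1; f(2) = 2.
Roots: {0}.

1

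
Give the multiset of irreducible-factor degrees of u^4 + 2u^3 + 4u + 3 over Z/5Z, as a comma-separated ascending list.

1, 1, 2

Write h(u) = u^4 + 2u^3 + 4u + 3.
Roots in Z/5Z: h(0) = 3; h(1) = 0 → root; h(2) = 3; h(3) = 0 → root; h(4) = 3.
Linear factors from roots: (u + 4), (u + 2).
Complete factorization: h(u) = (u + 2)·(u + 4)·(u^2 + u + 1).
Factor degrees with multiplicity: 1 + 1 + 2 = 4.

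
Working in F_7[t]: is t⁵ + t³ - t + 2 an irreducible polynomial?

Write f(t) = t⁵ + t³ - t + 2.
Check for roots in F_7: f(0) = 2; f(1) = 3; f(2) = 5; f(3) = 3; f(4) = 1; f(5) = 6; f(6) = 1.
No roots, so no linear factors.
Degree-2 irreducible divisors: test the 21 monic irreducibles of degree 2 over GF(7).
None of them divide f (all give nonzero remainder).
No irreducible factor of degree ≤ 2 exists, so f is irreducible over GF(7).

Yes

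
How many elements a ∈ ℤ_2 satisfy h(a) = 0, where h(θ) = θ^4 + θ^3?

2

Evaluate at each of the 2 elements of ℤ_2:
h(0) = 0 → root; h(1) = 0 → root.
Roots: {0, 1}.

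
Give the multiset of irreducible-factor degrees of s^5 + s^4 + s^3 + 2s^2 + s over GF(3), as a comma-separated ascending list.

Write h(s) = s^5 + s^4 + s^3 + 2s^2 + s.
Roots in GF(3): h(0) = 0 → root; h(1) = 0 → root; h(2) = 0 → root.
Linear factors from roots: (s), (s + 2), (s + 1).
Complete factorization: h(s) = (s)·(s + 1)·(s + 2)·(s^2 + s + 2).
Factor degrees with multiplicity: 1 + 1 + 1 + 2 = 5.

1, 1, 1, 2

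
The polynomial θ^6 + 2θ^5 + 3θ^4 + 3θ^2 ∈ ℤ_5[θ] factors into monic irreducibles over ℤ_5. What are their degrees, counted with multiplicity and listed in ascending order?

1, 1, 1, 1, 1, 1

Write f(θ) = θ^6 + 2θ^5 + 3θ^4 + 3θ^2.
Roots in ℤ_5: f(0) = 0 → root; f(1) = 4; f(2) = 3; f(3) = 0 → root; f(4) = 0 → root.
Linear factors from roots: (θ), (θ + 2), (θ + 1).
Complete factorization: f(θ) = (θ + 1)·(θ)^2·(θ + 2)^3.
Factor degrees with multiplicity: 1 + 1 + 1 + 1 + 1 + 1 = 6.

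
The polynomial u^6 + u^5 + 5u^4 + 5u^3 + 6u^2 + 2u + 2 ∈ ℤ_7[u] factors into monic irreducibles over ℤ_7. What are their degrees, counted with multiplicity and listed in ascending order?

Write f(u) = u^6 + u^5 + 5u^4 + 5u^3 + 6u^2 + 2u + 2.
Complete factorization: f(u) = (u^6 + u^5 + 5u^4 + 5u^3 + 6u^2 + 2u + 2).
Factor degrees with multiplicity: 6 = 6.

6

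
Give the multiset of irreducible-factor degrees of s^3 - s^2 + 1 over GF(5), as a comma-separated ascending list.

Write g(s) = s^3 - s^2 + 1.
Roots in GF(5): g(0) = 1; g(1) = 1; g(2) = 0 → root; g(3) = 4; g(4) = 4.
Linear factors from roots: (s - 2).
Complete factorization: g(s) = (s - 2)·(s^2 + s + 2).
Factor degrees with multiplicity: 1 + 2 = 3.

1, 2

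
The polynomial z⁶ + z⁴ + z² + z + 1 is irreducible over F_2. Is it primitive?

Write f(z) = z⁶ + z⁴ + z² + z + 1.
|GF(2^6)^×| = 2^6 − 1 = 63. Prime factorization: 63 = 3^2·7.
f is primitive ⇔ z has order 63 in GF(2)[z]/(f), i.e. z^(63/q) ≠ 1 for each prime q | 63.
z^(21) mod f = 1
z^(9) mod f = z⁴ + z² + z.
Since z^(21) = 1, the order of z divides 21 < 63; not primitive.

No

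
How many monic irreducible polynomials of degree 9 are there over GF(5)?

217000

The number of monic irreducibles of degree 9 over GF(5) is (1/9)·Σ_{d∣9} μ(9/d) 5^d.
Divisors of 9: 1, 3, 9; μ(9/d) for each: 0, -1, 1.
Σ = − 5^3 + 5^9 = 1953000.
N = 1953000/9 = 217000.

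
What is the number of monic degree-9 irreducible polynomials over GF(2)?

56

The number of monic irreducibles of degree 9 over GF(2) is (1/9)·Σ_{d∣9} μ(9/d) 2^d.
Divisors of 9: 1, 3, 9; μ(9/d) for each: 0, -1, 1.
Σ = − 2^3 + 2^9 = 504.
N = 504/9 = 56.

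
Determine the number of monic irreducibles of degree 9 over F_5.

217000

By the necklace-counting formula, N_5(9) = (1/9) Σ_{d|9} μ(9/d)·5^d.
Divisors of 9: 1, 3, 9; μ(9/d) for each: 0, -1, 1.
Σ = − 5^3 + 5^9 = 1953000.
N = 1953000/9 = 217000.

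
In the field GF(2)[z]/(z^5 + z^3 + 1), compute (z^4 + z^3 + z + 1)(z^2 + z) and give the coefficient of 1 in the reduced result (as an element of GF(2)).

0

Multiply in GF(2)[z]: (z^4 + z^3 + z + 1)·(z^2 + z) = z^6 + z^4 + z^3 + z.
Reduce using z^5 ≡ z^3 + 1 (mod z^5 + z^3 + 1).
Reduced: z^3.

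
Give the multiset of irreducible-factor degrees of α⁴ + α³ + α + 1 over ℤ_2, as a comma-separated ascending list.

1, 1, 2

Write h(α) = α⁴ + α³ + α + 1.
Roots in ℤ_2: h(0) = 1; h(1) = 0 → root.
Linear factors from roots: (α + 1).
Complete factorization: h(α) = (α + 1)^2·(α² + α + 1).
Factor degrees with multiplicity: 1 + 1 + 2 = 4.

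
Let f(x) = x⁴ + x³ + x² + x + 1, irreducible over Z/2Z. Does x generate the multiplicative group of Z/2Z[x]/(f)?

No

|GF(2^4)^×| = 2^4 − 1 = 15. Prime factorization: 15 = 3·5.
f is primitive ⇔ x has order 15 in GF(2)[x]/(f), i.e. x^(15/q) ≠ 1 for each prime q | 15.
x^(5) mod f = 1
x^(3) mod f = x³.
Since x^(5) = 1, the order of x divides 5 < 15; not primitive.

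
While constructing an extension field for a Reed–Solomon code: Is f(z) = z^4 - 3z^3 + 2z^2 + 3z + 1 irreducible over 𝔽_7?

No

Check for roots in 𝔽_7: f(0) = 1; f(1) = 4; f(2) = 0 → root; f(3) = 0 → root; f(4) = 4; f(5) = 1; f(6) = 4.
f(2) = 0, so (z − 2) divides f(z); f is reducible.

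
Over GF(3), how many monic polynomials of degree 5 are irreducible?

Gauss's count: N_{3}(5) = (1/5) Σ_{d|5} μ(5/d)·3^d.
Divisors of 5: 1, 5; μ(5/d) for each: -1, 1.
Σ = − 3^1 + 3^5 = 240.
N = 240/5 = 48.

48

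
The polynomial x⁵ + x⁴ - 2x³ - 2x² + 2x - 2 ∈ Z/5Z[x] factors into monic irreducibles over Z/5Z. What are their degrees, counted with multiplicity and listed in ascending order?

Write g(x) = x⁵ + x⁴ - 2x³ - 2x² + 2x - 2.
Roots in Z/5Z: g(0) = 3; g(1) = 3; g(2) = 1; g(3) = 1; g(4) = 1.
Complete factorization: g(x) = (x⁵ + x⁴ - 2x³ - 2x² + 2x - 2).
Factor degrees with multiplicity: 5 = 5.

5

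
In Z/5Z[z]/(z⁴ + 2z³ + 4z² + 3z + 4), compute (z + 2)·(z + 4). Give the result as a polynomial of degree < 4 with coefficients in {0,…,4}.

Multiply in Z/5Z[z]: (z + 2)·(z + 4) = z² + z + 3.
Reduced: z² + z + 3.

z^2 + z + 3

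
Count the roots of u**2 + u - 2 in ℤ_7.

2

Write g(u) = u**2 + u - 2.
Evaluate at each of the 7 elements of ℤ_7:
g(0) = 5; g(1) = 0 → root; g(2) = 4; g(3) = 3; g(4) = 4; g(5) = 0 → root; g(6) = 5.
Roots: {1, 5}.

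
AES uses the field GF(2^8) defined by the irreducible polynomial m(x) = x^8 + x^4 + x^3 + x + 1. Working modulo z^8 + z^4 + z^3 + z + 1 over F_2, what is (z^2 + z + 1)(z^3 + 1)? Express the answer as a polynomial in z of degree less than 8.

Multiply in F_2[z]: (z^2 + z + 1)·(z^3 + 1) = z^5 + z^4 + z^3 + z^2 + z + 1.
Reduced: z^5 + z^4 + z^3 + z^2 + z + 1.

z^5 + z^4 + z^3 + z^2 + z + 1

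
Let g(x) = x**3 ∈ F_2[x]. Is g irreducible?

Check for roots in F_2: g(0) = 0 → root; g(1) = 1.
g(0) = 0, so (x) divides g(x); g is reducible.

No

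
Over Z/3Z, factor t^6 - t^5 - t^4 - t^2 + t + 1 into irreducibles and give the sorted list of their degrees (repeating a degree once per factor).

Write g(t) = t^6 - t^5 - t^4 - t^2 + t + 1.
Roots in Z/3Z: g(0) = 1; g(1) = 0 → root; g(2) = 0 → root.
Linear factors from roots: (t - 1), (t + 1).
Complete factorization: g(t) = (t + 1)·(t - 1)·(t^2 + 1)·(t^2 - t - 1).
Factor degrees with multiplicity: 1 + 1 + 2 + 2 = 6.

1, 1, 2, 2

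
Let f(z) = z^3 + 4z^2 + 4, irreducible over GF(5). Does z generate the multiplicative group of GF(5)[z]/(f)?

No

|GF(5^3)^×| = 5^3 − 1 = 124. Prime factorization: 124 = 2^2·31.
f is primitive ⇔ z has order 124 in GF(5)[z]/(f), i.e. z^(124/q) ≠ 1 for each prime q | 124.
z^(62) mod f = 1
z^(4) mod f = z^2 + z + 1.
Since z^(62) = 1, the order of z divides 62 < 124; not primitive.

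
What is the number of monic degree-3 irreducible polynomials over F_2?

The number of monic irreducibles of degree 3 over GF(2) is (1/3)·Σ_{d∣3} μ(3/d) 2^d.
Divisors of 3: 1, 3; μ(3/d) for each: -1, 1.
Σ = − 2^1 + 2^3 = 6.
N = 6/3 = 2.

2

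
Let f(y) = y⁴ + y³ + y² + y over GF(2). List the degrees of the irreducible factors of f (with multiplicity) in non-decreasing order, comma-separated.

1, 1, 1, 1

Roots in GF(2): f(0) = 0 → root; f(1) = 0 → root.
Linear factors from roots: (y), (y + 1).
Complete factorization: f(y) = (y)·(y + 1)^3.
Factor degrees with multiplicity: 1 + 1 + 1 + 1 = 4.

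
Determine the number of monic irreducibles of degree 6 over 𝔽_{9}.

By the necklace-counting formula, N_9(6) = (1/6) Σ_{d|6} μ(6/d)·9^d.
Divisors of 6: 1, 2, 3, 6; μ(6/d) for each: 1, -1, -1, 1.
Σ = 9^1 − 9^2 − 9^3 + 9^6 = 530640.
N = 530640/6 = 88440.

88440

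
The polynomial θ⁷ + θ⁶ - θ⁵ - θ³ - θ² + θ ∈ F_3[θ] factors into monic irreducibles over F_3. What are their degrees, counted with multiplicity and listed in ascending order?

Write h(θ) = θ⁷ + θ⁶ - θ⁵ - θ³ - θ² + θ.
Roots in F_3: h(0) = 0 → root; h(1) = 0 → root; h(2) = 0 → root.
Linear factors from roots: (θ), (θ - 1), (θ + 1).
Complete factorization: h(θ) = (θ)·(θ + 1)·(θ - 1)·(θ² + 1)·(θ² + θ - 1).
Factor degrees with multiplicity: 1 + 1 + 1 + 2 + 2 = 7.

1, 1, 1, 2, 2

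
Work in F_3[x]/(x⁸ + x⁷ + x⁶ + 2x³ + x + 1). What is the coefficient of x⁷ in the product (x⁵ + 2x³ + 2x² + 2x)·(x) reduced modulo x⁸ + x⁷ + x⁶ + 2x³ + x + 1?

Multiply in F_3[x]: (x⁵ + 2x³ + 2x² + 2x)·(x) = x⁶ + 2x⁴ + 2x³ + 2x².
Reduced: x⁶ + 2x⁴ + 2x³ + 2x².

0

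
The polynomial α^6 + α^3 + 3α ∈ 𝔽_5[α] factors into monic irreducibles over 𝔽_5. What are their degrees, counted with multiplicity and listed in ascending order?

1, 1, 1, 3

Write h(α) = α^6 + α^3 + 3α.
Roots in 𝔽_5: h(0) = 0 → root; h(1) = 0 → root; h(2) = 3; h(3) = 0 → root; h(4) = 2.
Linear factors from roots: (α), (α + 4), (α + 2).
Complete factorization: h(α) = (α)·(α + 2)·(α + 4)·(α^3 + 4α^2 + 3α + 1).
Factor degrees with multiplicity: 1 + 1 + 1 + 3 = 6.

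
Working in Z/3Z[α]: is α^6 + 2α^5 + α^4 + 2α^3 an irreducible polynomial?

No

Write f(α) = α^6 + 2α^5 + α^4 + 2α^3.
Check for roots in Z/3Z: f(0) = 0 → root; f(1) = 0 → root; f(2) = 1.
f(0) = 0, so (α) divides f(α); f is reducible.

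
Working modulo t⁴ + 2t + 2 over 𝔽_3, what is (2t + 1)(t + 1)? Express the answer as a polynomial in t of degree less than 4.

2t^2 + 1

Multiply in 𝔽_3[t]: (2t + 1)·(t + 1) = 2t² + 1.
Reduced: 2t² + 1.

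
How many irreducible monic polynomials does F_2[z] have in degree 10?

Gauss's count: N_{2}(10) = (1/10) Σ_{d|10} μ(10/d)·2^d.
Divisors of 10: 1, 2, 5, 10; μ(10/d) for each: 1, -1, -1, 1.
Σ = 2^1 − 2^2 − 2^5 + 2^10 = 990.
N = 990/10 = 99.

99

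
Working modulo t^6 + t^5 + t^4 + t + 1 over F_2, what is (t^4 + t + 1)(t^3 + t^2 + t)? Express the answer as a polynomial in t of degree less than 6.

Multiply in F_2[t]: (t^4 + t + 1)·(t^3 + t^2 + t) = t^7 + t^6 + t^5 + t^4 + t.
Reduce using t^6 ≡ t^5 + t^4 + t + 1 (mod t^6 + t^5 + t^4 + t + 1).
Reduced: t^4 + t^2.

t^4 + t^2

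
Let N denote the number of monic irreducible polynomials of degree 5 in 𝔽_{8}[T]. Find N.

6552

x^(8^5) − x is the product of all monic irreducibles of degree dividing 5; Möbius inversion gives N = (1/5) Σ μ(5/d)·8^d.
Divisors of 5: 1, 5; μ(5/d) for each: -1, 1.
Σ = − 8^1 + 8^5 = 32760.
N = 32760/5 = 6552.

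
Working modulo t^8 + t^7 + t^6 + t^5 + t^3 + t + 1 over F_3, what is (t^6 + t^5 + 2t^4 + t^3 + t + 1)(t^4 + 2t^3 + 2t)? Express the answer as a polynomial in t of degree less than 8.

t^6 + 2t^2 + 2t + 2

Multiply in F_3[t]: (t^6 + t^5 + 2t^4 + t^3 + t + 1)·(t^4 + 2t^3 + 2t) = t^10 + t^8 + t^7 + t^6 + 2t^5 + 2t^4 + 2t^3 + 2t^2 + 2t.
Reduce using t^8 ≡ 2t^7 + 2t^6 + 2t^5 + 2t^3 + 2t + 2 (mod t^8 + t^7 + t^6 + t^5 + t^3 + t + 1).
Reduced: t^6 + 2t^2 + 2t + 2.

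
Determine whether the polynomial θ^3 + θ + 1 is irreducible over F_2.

Write h(θ) = θ^3 + θ + 1.
Check for roots in F_2: h(0) = 1; h(1) = 1.
No roots. A degree-3 polynomial over a field with no linear factor is irreducible.

Yes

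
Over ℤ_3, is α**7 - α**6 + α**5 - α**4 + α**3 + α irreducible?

Write h(α) = α**7 - α**6 + α**5 - α**4 + α**3 + α.
Check for roots in ℤ_3: h(0) = 0 → root; h(1) = 2; h(2) = 0 → root.
h(0) = 0, so (α) divides h(α); h is reducible.

No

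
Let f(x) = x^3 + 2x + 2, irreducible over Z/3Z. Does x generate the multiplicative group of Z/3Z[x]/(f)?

|GF(3^3)^×| = 3^3 − 1 = 26. Prime factorization: 26 = 2·13.
f is primitive ⇔ x has order 26 in GF(3)[x]/(f), i.e. x^(26/q) ≠ 1 for each prime q | 26.
x^(13) mod f = 1
x^(2) mod f = x^2.
Since x^(13) = 1, the order of x divides 13 < 26; not primitive.

No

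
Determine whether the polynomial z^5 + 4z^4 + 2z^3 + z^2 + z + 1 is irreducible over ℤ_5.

No

Write h(z) = z^5 + 4z^4 + 2z^3 + z^2 + z + 1.
Check for roots in ℤ_5: h(0) = 1; h(1) = 0 → root; h(2) = 4; h(3) = 4; h(4) = 2.
h(1) = 0, so (z − 1) divides h(z); h is reducible.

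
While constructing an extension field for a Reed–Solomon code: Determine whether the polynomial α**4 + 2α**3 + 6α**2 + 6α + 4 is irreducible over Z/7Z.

Write h(α) = α**4 + 2α**3 + 6α**2 + 6α + 4.
Check for roots in Z/7Z: h(0) = 4; h(1) = 5; h(2) = 2; h(3) = 1; h(4) = 4; h(5) = 2; h(6) = 3.
No roots, so no linear factors.
Degree-2 irreducible divisors: test the 21 monic irreducibles of degree 2 over GF(7).
None of them divide h (all give nonzero remainder).
No irreducible factor of degree ≤ 2 exists, so h is irreducible over GF(7).

Yes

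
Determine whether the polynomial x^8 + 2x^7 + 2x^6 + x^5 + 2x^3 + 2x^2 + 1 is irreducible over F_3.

Write P(x) = x^8 + 2x^7 + 2x^6 + x^5 + 2x^3 + 2x^2 + 1.
Check for roots in F_3: P(0) = 1; P(1) = 2; P(2) = 1.
No roots, so no linear factors.
Monic irreducibles of degree 2 over GF(3): x^2 + 1, x^2 + x + 2, x^2 + 2x + 2.
None of them divide P (all give nonzero remainder).
Degree-3 irreducible divisors: test the 8 monic irreducibles of degree 3 over GF(3).
None of them divide P (all give nonzero remainder).
Degree-4 irreducible divisors: test the 18 monic irreducibles of degree 4 over GF(3).
None of them divide P (all give nonzero remainder).
No irreducible factor of degree ≤ 4 exists, so P is irreducible over GF(3).

Yes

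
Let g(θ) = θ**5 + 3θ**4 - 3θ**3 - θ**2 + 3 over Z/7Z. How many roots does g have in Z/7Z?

2

Evaluate at each of the 7 elements of Z/7Z:
g(0) = 3; g(1) = 3; g(2) = 6; g(3) = 0 → root; g(4) = 5; g(5) = 4; g(6) = 0 → root.
Roots: {3, 6}.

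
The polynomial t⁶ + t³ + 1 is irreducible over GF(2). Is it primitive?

No

Write f(t) = t⁶ + t³ + 1.
|GF(2^6)^×| = 2^6 − 1 = 63. Prime factorization: 63 = 3^2·7.
f is primitive ⇔ t has order 63 in GF(2)[t]/(f), i.e. t^(63/q) ≠ 1 for each prime q | 63.
t^(21) mod f = t³.
t^(9) mod f = 1
Since t^(9) = 1, the order of t divides 9 < 63; not primitive.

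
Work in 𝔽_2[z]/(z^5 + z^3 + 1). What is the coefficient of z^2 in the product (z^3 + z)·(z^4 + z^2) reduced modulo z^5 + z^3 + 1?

1

Multiply in 𝔽_2[z]: (z^3 + z)·(z^4 + z^2) = z^7 + z^3.
Reduce using z^5 ≡ z^3 + 1 (mod z^5 + z^3 + 1).
Reduced: z^2 + 1.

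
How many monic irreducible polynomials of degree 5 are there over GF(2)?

By the necklace-counting formula, N_2(5) = (1/5) Σ_{d|5} μ(5/d)·2^d.
Divisors of 5: 1, 5; μ(5/d) for each: -1, 1.
Σ = − 2^1 + 2^5 = 30.
N = 30/5 = 6.

6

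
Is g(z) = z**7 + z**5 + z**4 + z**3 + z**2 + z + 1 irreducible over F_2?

Yes

Check for roots in F_2: g(0) = 1; g(1) = 1.
No roots, so no linear factors.
Monic irreducibles of degree 2 over GF(2): z**2 + z + 1.
None of them divide g (all give nonzero remainder).
Monic irreducibles of degree 3 over GF(2): z**3 + z + 1, z**3 + z**2 + 1.
None of them divide g (all give nonzero remainder).
No irreducible factor of degree ≤ 3 exists, so g is irreducible over GF(2).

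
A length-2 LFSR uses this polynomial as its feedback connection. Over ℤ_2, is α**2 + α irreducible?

Write h(α) = α**2 + α.
Check for roots in ℤ_2: h(0) = 0 → root; h(1) = 0 → root.
h(0) = 0, so (α) divides h(α); h is reducible.

No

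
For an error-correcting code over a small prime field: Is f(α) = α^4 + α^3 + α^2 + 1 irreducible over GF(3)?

Check for roots in GF(3): f(0) = 1; f(1) = 1; f(2) = 2.
No roots, so no linear factors.
Monic irreducibles of degree 2 over GF(3): α^2 + 1, α^2 + α + 2, α^2 + 2α + 2.
None of them divide f (all give nonzero remainder).
No irreducible factor of degree ≤ 2 exists, so f is irreducible over GF(3).

Yes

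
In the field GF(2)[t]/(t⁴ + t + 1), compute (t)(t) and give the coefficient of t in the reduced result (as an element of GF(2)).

0

Multiply in GF(2)[t]: (t)·(t) = t².
Reduced: t².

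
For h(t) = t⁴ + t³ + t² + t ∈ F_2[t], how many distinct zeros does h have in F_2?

Evaluate at each of the 2 elements of F_2:
h(0) = 0 → root; h(1) = 0 → root.
Roots: {0, 1}.

2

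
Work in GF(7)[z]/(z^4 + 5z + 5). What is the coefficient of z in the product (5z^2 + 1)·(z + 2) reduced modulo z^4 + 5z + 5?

1

Multiply in GF(7)[z]: (5z^2 + 1)·(z + 2) = 5z^3 + 3z^2 + z + 2.
Reduced: 5z^3 + 3z^2 + z + 2.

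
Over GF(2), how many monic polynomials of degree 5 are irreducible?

6

Gauss's count: N_{2}(5) = (1/5) Σ_{d|5} μ(5/d)·2^d.
Divisors of 5: 1, 5; μ(5/d) for each: -1, 1.
Σ = − 2^1 + 2^5 = 30.
N = 30/5 = 6.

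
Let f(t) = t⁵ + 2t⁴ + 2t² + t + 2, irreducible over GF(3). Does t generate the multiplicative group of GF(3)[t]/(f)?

|GF(3^5)^×| = 3^5 − 1 = 242. Prime factorization: 242 = 2·11^2.
f is primitive ⇔ t has order 242 in GF(3)[t]/(f), i.e. t^(242/q) ≠ 1 for each prime q | 242.
t^(121) mod f = 1
t^(22) mod f = t⁴ + 2t³ + 2t² + t + 1.
Since t^(121) = 1, the order of t divides 121 < 242; not primitive.

No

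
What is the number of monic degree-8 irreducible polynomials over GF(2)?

Gauss's count: N_{2}(8) = (1/8) Σ_{d|8} μ(8/d)·2^d.
Divisors of 8: 1, 2, 4, 8; μ(8/d) for each: 0, 0, -1, 1.
Σ = − 2^4 + 2^8 = 240.
N = 240/8 = 30.

30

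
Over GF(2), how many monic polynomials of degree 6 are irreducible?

x^(2^6) − x is the product of all monic irreducibles of degree dividing 6; Möbius inversion gives N = (1/6) Σ μ(6/d)·2^d.
Divisors of 6: 1, 2, 3, 6; μ(6/d) for each: 1, -1, -1, 1.
Σ = 2^1 − 2^2 − 2^3 + 2^6 = 54.
N = 54/6 = 9.

9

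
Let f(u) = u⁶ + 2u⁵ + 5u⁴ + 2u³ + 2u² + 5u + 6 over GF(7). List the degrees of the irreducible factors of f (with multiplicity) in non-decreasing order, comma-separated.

Complete factorization: f(u) = (u⁶ + 2u⁵ + 5u⁴ + 2u³ + 2u² + 5u + 6).
Factor degrees with multiplicity: 6 = 6.

6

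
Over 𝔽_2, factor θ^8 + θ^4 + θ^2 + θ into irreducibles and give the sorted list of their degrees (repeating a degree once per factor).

1, 1, 2, 4

Write h(θ) = θ^8 + θ^4 + θ^2 + θ.
Roots in 𝔽_2: h(0) = 0 → root; h(1) = 0 → root.
Linear factors from roots: (θ), (θ + 1).
Complete factorization: h(θ) = (θ)·(θ + 1)·(θ^2 + θ + 1)·(θ^4 + θ + 1).
Factor degrees with multiplicity: 1 + 1 + 2 + 4 = 8.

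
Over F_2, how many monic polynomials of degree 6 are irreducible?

9

The number of monic irreducibles of degree 6 over GF(2) is (1/6)·Σ_{d∣6} μ(6/d) 2^d.
Divisors of 6: 1, 2, 3, 6; μ(6/d) for each: 1, -1, -1, 1.
Σ = 2^1 − 2^2 − 2^3 + 2^6 = 54.
N = 54/6 = 9.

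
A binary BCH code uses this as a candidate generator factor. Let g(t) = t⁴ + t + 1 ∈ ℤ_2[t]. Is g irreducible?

Yes

Check for roots in ℤ_2: g(0) = 1; g(1) = 1.
No roots, so no linear factors.
Monic irreducibles of degree 2 over GF(2): t² + t + 1.
None of them divide g (all give nonzero remainder).
No irreducible factor of degree ≤ 2 exists, so g is irreducible over GF(2).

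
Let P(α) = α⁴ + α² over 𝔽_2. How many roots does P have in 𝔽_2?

Evaluate at each of the 2 elements of 𝔽_2:
P(0) = 0 → root; P(1) = 0 → root.
Roots: {0, 1}.

2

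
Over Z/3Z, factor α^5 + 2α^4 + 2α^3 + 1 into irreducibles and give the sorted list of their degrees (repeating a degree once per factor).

1, 1, 1, 2

Write f(α) = α^5 + 2α^4 + 2α^3 + 1.
Roots in Z/3Z: f(0) = 1; f(1) = 0 → root; f(2) = 0 → root.
Linear factors from roots: (α + 2), (α + 1).
Complete factorization: f(α) = (α + 2)·(α + 1)^2·(α^2 + α + 2).
Factor degrees with multiplicity: 1 + 1 + 1 + 2 = 5.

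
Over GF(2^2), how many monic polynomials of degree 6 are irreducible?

x^(4^6) − x is the product of all monic irreducibles of degree dividing 6; Möbius inversion gives N = (1/6) Σ μ(6/d)·4^d.
Divisors of 6: 1, 2, 3, 6; μ(6/d) for each: 1, -1, -1, 1.
Σ = 4^1 − 4^2 − 4^3 + 4^6 = 4020.
N = 4020/6 = 670.

670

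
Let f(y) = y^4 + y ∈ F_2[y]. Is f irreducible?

Check for roots in F_2: f(0) = 0 → root; f(1) = 0 → root.
f(0) = 0, so (y) divides f(y); f is reducible.

No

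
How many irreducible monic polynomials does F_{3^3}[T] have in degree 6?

x^(27^6) − x is the product of all monic irreducibles of degree dividing 6; Möbius inversion gives N = (1/6) Σ μ(6/d)·27^d.
Divisors of 6: 1, 2, 3, 6; μ(6/d) for each: 1, -1, -1, 1.
Σ = 27^1 − 27^2 − 27^3 + 27^6 = 387400104.
N = 387400104/6 = 64566684.

64566684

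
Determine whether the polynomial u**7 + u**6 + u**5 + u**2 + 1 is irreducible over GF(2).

Write m(u) = u**7 + u**6 + u**5 + u**2 + 1.
Check for roots in GF(2): m(0) = 1; m(1) = 1.
No roots, so no linear factors.
Monic irreducibles of degree 2 over GF(2): u**2 + u + 1.
None of them divide m (all give nonzero remainder).
Monic irreducibles of degree 3 over GF(2): u**3 + u + 1, u**3 + u**2 + 1.
None of them divide m (all give nonzero remainder).
No irreducible factor of degree ≤ 3 exists, so m is irreducible over GF(2).

Yes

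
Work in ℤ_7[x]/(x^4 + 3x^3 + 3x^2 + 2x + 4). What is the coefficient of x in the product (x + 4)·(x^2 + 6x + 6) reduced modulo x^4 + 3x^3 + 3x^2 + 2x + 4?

2

Multiply in ℤ_7[x]: (x + 4)·(x^2 + 6x + 6) = x^3 + 3x^2 + 2x + 3.
Reduced: x^3 + 3x^2 + 2x + 3.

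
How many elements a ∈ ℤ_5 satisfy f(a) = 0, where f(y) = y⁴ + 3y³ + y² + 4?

1

Evaluate at each of the 5 elements of ℤ_5:
f(0) = 4; f(1) = 4; f(2) = 3; f(3) = 0 → root; f(4) = 3.
Roots: {3}.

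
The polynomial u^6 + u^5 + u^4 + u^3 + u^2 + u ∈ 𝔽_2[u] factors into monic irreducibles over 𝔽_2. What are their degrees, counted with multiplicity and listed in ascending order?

Write f(u) = u^6 + u^5 + u^4 + u^3 + u^2 + u.
Roots in 𝔽_2: f(0) = 0 → root; f(1) = 0 → root.
Linear factors from roots: (u), (u + 1).
Complete factorization: f(u) = (u)·(u + 1)·(u^2 + u + 1)^2.
Factor degrees with multiplicity: 1 + 1 + 2 + 2 = 6.

1, 1, 2, 2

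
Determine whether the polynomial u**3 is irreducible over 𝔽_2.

No

Write h(u) = u**3.
Check for roots in 𝔽_2: h(0) = 0 → root; h(1) = 1.
h(0) = 0, so (u) divides h(u); h is reducible.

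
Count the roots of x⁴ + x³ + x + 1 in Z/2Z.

Write h(x) = x⁴ + x³ + x + 1.
Evaluate at each of the 2 elements of Z/2Z:
h(0) = 1; h(1) = 0 → root.
Roots: {1}.

1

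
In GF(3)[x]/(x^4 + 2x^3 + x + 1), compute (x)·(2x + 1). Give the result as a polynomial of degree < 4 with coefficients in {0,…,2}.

Multiply in GF(3)[x]: (x)·(2x + 1) = 2x^2 + x.
Reduced: 2x^2 + x.

2x^2 + x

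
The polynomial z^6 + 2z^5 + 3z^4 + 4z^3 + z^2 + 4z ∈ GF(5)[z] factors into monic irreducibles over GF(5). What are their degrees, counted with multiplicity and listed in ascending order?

Write f(z) = z^6 + 2z^5 + 3z^4 + 4z^3 + z^2 + 4z.
Roots in GF(5): f(0) = 0 → root; f(1) = 0 → root; f(2) = 0 → root; f(3) = 2; f(4) = 0 → root.
Linear factors from roots: (z), (z + 4), (z + 3), (z + 1).
Complete factorization: f(z) = (z)·(z + 1)·(z + 3)·(z + 4)·(z^2 + 4z + 2).
Factor degrees with multiplicity: 1 + 1 + 1 + 1 + 2 = 6.

1, 1, 1, 1, 2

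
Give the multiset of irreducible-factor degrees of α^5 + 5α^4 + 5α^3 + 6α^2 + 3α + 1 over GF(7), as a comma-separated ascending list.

Write h(α) = α^5 + 5α^4 + 5α^3 + 6α^2 + 3α + 1.
Linear factors from roots: (α + 6), (α + 4).
Complete factorization: h(α) = (α + 4)·(α + 6)·(α^3 + 2α^2 + 3α + 5).
Factor degrees with multiplicity: 1 + 1 + 3 = 5.

1, 1, 3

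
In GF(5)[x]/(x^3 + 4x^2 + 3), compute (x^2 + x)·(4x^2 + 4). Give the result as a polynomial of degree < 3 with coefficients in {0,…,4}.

2x^2 + 2x + 1

Multiply in GF(5)[x]: (x^2 + x)·(4x^2 + 4) = 4x^4 + 4x^3 + 4x^2 + 4x.
Reduce using x^3 ≡ x^2 + 2 (mod x^3 + 4x^2 + 3).
Reduced: 2x^2 + 2x + 1.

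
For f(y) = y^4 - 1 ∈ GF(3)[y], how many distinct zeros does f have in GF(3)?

Evaluate at each of the 3 elements of GF(3):
f(0) = 2; f(1) = 0 → root; f(2) = 0 → root.
Roots: {1, 2}.

2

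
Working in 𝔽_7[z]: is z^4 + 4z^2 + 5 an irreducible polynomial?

Write f(z) = z^4 + 4z^2 + 5.
Check for roots in 𝔽_7: f(0) = 5; f(1) = 3; f(2) = 2; f(3) = 3; f(4) = 3; f(5) = 2; f(6) = 3.
No roots, so no linear factors.
Degree-2 irreducible divisors: test the 21 monic irreducibles of degree 2 over GF(7).
None of them divide f (all give nonzero remainder).
No irreducible factor of degree ≤ 2 exists, so f is irreducible over GF(7).

Yes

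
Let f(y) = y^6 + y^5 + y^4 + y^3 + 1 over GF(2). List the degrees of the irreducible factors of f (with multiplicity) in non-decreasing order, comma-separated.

2, 4

Roots in GF(2): f(0) = 1; f(1) = 1.
Complete factorization: f(y) = (y^2 + y + 1)·(y^4 + y + 1).
Factor degrees with multiplicity: 2 + 4 = 6.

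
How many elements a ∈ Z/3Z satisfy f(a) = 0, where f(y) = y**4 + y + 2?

0

Evaluate at each of the 3 elements of Z/3Z:
f(0) = 2; f(1) = 1; f(2) = 2.
No element is a root.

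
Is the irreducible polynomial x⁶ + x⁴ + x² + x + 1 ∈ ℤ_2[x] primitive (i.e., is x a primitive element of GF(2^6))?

Write f(x) = x⁶ + x⁴ + x² + x + 1.
|GF(2^6)^×| = 2^6 − 1 = 63. Prime factorization: 63 = 3^2·7.
f is primitive ⇔ x has order 63 in GF(2)[x]/(f), i.e. x^(63/q) ≠ 1 for each prime q | 63.
x^(21) mod f = 1
x^(9) mod f = x⁴ + x² + x.
Since x^(21) = 1, the order of x divides 21 < 63; not primitive.

No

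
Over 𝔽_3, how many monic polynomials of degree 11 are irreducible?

16104

Gauss's count: N_{3}(11) = (1/11) Σ_{d|11} μ(11/d)·3^d.
Divisors of 11: 1, 11; μ(11/d) for each: -1, 1.
Σ = − 3^1 + 3^11 = 177144.
N = 177144/11 = 16104.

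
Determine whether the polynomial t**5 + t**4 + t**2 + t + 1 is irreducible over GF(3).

Write m(t) = t**5 + t**4 + t**2 + t + 1.
Check for roots in GF(3): m(0) = 1; m(1) = 2; m(2) = 1.
No roots, so no linear factors.
Monic irreducibles of degree 2 over GF(3): t**2 + 1, t**2 + t - 1, t**2 - t - 1.
None of them divide m (all give nonzero remainder).
No irreducible factor of degree ≤ 2 exists, so m is irreducible over GF(3).

Yes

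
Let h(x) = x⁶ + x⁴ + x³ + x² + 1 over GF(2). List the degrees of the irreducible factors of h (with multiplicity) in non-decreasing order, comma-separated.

2, 4

Roots in GF(2): h(0) = 1; h(1) = 1.
Complete factorization: h(x) = (x² + x + 1)·(x⁴ + x³ + x² + x + 1).
Factor degrees with multiplicity: 2 + 4 = 6.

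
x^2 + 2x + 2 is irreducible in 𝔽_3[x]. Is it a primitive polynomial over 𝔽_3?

Yes

Write f(x) = x^2 + 2x + 2.
|GF(3^2)^×| = 3^2 − 1 = 8. Prime factorization: 8 = 2^3.
f is primitive ⇔ x has order 8 in GF(3)[x]/(f), i.e. x^(8/q) ≠ 1 for each prime q | 8.
x^(4) mod f = 2.
None equal 1, so x has full order 8; f is primitive.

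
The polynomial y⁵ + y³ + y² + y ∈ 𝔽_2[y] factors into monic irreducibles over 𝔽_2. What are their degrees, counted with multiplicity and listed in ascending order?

Write g(y) = y⁵ + y³ + y² + y.
Roots in 𝔽_2: g(0) = 0 → root; g(1) = 0 → root.
Linear factors from roots: (y), (y + 1).
Complete factorization: g(y) = (y)·(y + 1)·(y³ + y² + 1).
Factor degrees with multiplicity: 1 + 1 + 3 = 5.

1, 1, 3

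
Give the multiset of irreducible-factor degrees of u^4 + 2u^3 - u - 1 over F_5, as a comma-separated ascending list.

2, 2

Write f(u) = u^4 + 2u^3 - u - 1.
Roots in F_5: f(0) = 4; f(1) = 1; f(2) = 4; f(3) = 1; f(4) = 4.
Complete factorization: f(u) = (u^2 + u + 2)^2.
Factor degrees with multiplicity: 2 + 2 = 4.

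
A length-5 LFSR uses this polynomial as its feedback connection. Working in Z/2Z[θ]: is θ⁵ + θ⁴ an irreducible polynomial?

No

Write g(θ) = θ⁵ + θ⁴.
Check for roots in Z/2Z: g(0) = 0 → root; g(1) = 0 → root.
g(0) = 0, so (θ) divides g(θ); g is reducible.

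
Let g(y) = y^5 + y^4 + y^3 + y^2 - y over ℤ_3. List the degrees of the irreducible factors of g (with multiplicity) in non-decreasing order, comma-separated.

Roots in ℤ_3: g(0) = 0 → root; g(1) = 0 → root; g(2) = 1.
Linear factors from roots: (y), (y - 1).
Complete factorization: g(y) = (y)·(y - 1)·(y^3 - y^2 + 1).
Factor degrees with multiplicity: 1 + 1 + 3 = 5.

1, 1, 3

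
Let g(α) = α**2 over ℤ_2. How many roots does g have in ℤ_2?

1

Evaluate at each of the 2 elements of ℤ_2:
g(0) = 0 → root; g(1) = 1.
Roots: {0}.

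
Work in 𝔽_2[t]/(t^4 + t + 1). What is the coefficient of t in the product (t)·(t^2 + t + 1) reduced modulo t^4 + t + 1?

1

Multiply in 𝔽_2[t]: (t)·(t^2 + t + 1) = t^3 + t^2 + t.
Reduced: t^3 + t^2 + t.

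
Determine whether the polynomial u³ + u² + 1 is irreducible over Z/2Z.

Write g(u) = u³ + u² + 1.
Check for roots in Z/2Z: g(0) = 1; g(1) = 1.
No roots. A degree-3 polynomial over a field with no linear factor is irreducible.

Yes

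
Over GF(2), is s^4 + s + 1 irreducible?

Write h(s) = s^4 + s + 1.
Check for roots in GF(2): h(0) = 1; h(1) = 1.
No roots, so no linear factors.
Monic irreducibles of degree 2 over GF(2): s^2 + s + 1.
None of them divide h (all give nonzero remainder).
No irreducible factor of degree ≤ 2 exists, so h is irreducible over GF(2).

Yes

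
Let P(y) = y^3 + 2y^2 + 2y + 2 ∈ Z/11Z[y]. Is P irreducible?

Check each element of Z/11Z for a root: P(0)=2, P(1)=7, P(2)=0, P(3)=9, P(4)=7, P(5)=0, P(6)=5, P(7)=6, P(8)=9, P(9)=9, P(10)=1.
P(2) = 0, so (y − 2) divides P(y); P is reducible.

No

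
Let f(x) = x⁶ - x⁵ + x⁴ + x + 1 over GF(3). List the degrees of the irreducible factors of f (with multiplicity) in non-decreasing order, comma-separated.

Roots in GF(3): f(0) = 1; f(1) = 0 → root; f(2) = 0 → root.
Linear factors from roots: (x - 1), (x + 1).
Complete factorization: f(x) = (x + 1)·(x - 1)^2·(x³ - x + 1).
Factor degrees with multiplicity: 1 + 1 + 1 + 3 = 6.

1, 1, 1, 3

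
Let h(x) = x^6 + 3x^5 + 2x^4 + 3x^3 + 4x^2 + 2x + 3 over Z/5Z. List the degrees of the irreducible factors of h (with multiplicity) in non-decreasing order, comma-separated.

Roots in Z/5Z: h(0) = 3; h(1) = 3; h(2) = 4; h(3) = 1; h(4) = 2.
Complete factorization: h(x) = (x^6 + 3x^5 + 2x^4 + 3x^3 + 4x^2 + 2x + 3).
Factor degrees with multiplicity: 6 = 6.

6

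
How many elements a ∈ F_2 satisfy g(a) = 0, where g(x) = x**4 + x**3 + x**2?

Evaluate at each of the 2 elements of F_2:
g(0) = 0 → root; g(1) = 1.
Roots: {0}.

1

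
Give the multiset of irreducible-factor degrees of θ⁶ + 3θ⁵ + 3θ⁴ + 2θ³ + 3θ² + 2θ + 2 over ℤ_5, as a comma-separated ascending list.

1, 2, 3

Write h(θ) = θ⁶ + 3θ⁵ + 3θ⁴ + 2θ³ + 3θ² + 2θ + 2.
Roots in ℤ_5: h(0) = 2; h(1) = 1; h(2) = 2; h(3) = 0 → root; h(4) = 2.
Linear factors from roots: (θ + 2).
Complete factorization: h(θ) = (θ + 2)·(θ² + 2)·(θ³ + θ² + 4θ + 3).
Factor degrees with multiplicity: 1 + 2 + 3 = 6.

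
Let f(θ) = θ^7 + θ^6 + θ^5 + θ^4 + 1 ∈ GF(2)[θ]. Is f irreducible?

Yes

Check for roots in GF(2): f(0) = 1; f(1) = 1.
No roots, so no linear factors.
Monic irreducibles of degree 2 over GF(2): θ^2 + θ + 1.
None of them divide f (all give nonzero remainder).
Monic irreducibles of degree 3 over GF(2): θ^3 + θ + 1, θ^3 + θ^2 + 1.
None of them divide f (all give nonzero remainder).
No irreducible factor of degree ≤ 3 exists, so f is irreducible over GF(2).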